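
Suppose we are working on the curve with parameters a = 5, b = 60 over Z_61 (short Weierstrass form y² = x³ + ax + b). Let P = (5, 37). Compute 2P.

(47, 33)

tangent at (5, 37): λ = (3·5² + 5)/(2·37) ≡ 19/13. 13⁻¹ ≡ 47 (mod 61), so λ ≡ 19·47 ≡ 39.
  x = λ² - 5 - 5 = 1521 - 10 ≡ 47; y = λ·(5 - 47) - 37 ≡ 33. → (47, 33)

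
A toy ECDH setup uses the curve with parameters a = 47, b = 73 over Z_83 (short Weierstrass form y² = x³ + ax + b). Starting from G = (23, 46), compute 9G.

(13, 15)

Repeated addition: build up to 9G.
2G: tangent at (23, 46): λ = (3·23² + 47)/(2·46) ≡ 57/9. 9⁻¹ ≡ 37 (mod 83), so λ ≡ 57·37 ≡ 34.
  x = λ² - 23 - 23 = 1156 - 46 ≡ 31; y = λ·(23 - 31) - 46 ≡ 14. → (31, 14)
3G: (31, 14) + (23, 46). λ = (46 - 14)/(23 - 31) ≡ 32/75 mod 83. 75⁻¹ ≡ 31 (mod 83), so λ ≡ 79.
  x = λ² - 31 - 23 = 6241 - 54 ≡ 45; y = λ·(31 - 45) - 14 ≡ 42. → (45, 42)
4G: (45, 42) + (23, 46). λ = (46 - 42)/(23 - 45) ≡ 4/61 mod 83. 61⁻¹ ≡ 49 (mod 83), so λ ≡ 30.
  x = λ² - 45 - 23 = 900 - 68 ≡ 2; y = λ·(45 - 2) - 42 ≡ 3. → (2, 3)
5G: (2, 3) + (23, 46). λ = (46 - 3)/(23 - 2) ≡ 43/21 mod 83. 21⁻¹ ≡ 4 (mod 83) since 21·4 = 84 ≡ 1, so λ ≡ 6.
  x = λ² - 2 - 23 = 36 - 25 ≡ 11; y = λ·(2 - 11) - 3 ≡ 26. → (11, 26)
6G: (11, 26) + (23, 46). λ = (46 - 26)/(23 - 11) ≡ 20/12 mod 83. 12⁻¹ ≡ 7 (mod 83), so λ ≡ 57.
  x = λ² - 11 - 23 = 3249 - 34 ≡ 61; y = λ·(11 - 61) - 26 ≡ 29. → (61, 29)
7G: (61, 29) + (23, 46). λ = (46 - 29)/(23 - 61) ≡ 17/45 mod 83. 45⁻¹ ≡ 24 (mod 83) since 45·24 = 1080 ≡ 1, so λ ≡ 76.
  x = λ² - 61 - 23 = 5776 - 84 ≡ 48; y = λ·(61 - 48) - 29 ≡ 46. → (48, 46)
8G: (48, 46) + (23, 46). λ = (46 - 46)/(23 - 48) ≡ 0/58 mod 83. 58⁻¹ ≡ 73 (mod 83), so λ ≡ 0.
  x = λ² - 48 - 23 = 0 - 71 ≡ 12; y = λ·(48 - 12) - 46 ≡ 37. → (12, 37)
9G: (12, 37) + (23, 46). λ = (46 - 37)/(23 - 12) ≡ 9/11 mod 83. 11⁻¹ ≡ 68 (mod 83) since 11·68 = 748 ≡ 1, so λ ≡ 31.
  x = λ² - 12 - 23 = 961 - 35 ≡ 13; y = λ·(12 - 13) - 37 ≡ 15. → (13, 15)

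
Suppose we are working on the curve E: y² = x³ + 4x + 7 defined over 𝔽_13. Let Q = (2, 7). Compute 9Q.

(5, 10)

Double-and-add on 9 = (1001)₂. Start with Q = (2, 7) for the leading 1-bit.
double: tangent at (2, 7): λ = (3·2² + 4)/(2·7) ≡ 3/1. 1⁻¹ ≡ 1 (mod 13), so λ ≡ 3·1 ≡ 3.
  x = λ² - 2 - 2 = 9 - 4 ≡ 5; y = λ·(2 - 5) - 7 ≡ 10. → (5, 10)
double: tangent at (5, 10): λ = (3·5² + 4)/(2·10) ≡ 1/7. 7⁻¹ ≡ 2 (mod 13), so λ ≡ 1·2 ≡ 2.
  x = λ² - 5 - 5 = 4 - 10 ≡ 7; y = λ·(5 - 7) - 10 ≡ 12. → (7, 12)
double: tangent at (7, 12): λ = (3·7² + 4)/(2·12) ≡ 8/11. 11⁻¹ ≡ 6 (mod 13) since 11·6 = 66 ≡ 1, so λ ≡ 8·6 ≡ 9.
  x = λ² - 7 - 7 = 81 - 14 ≡ 2; y = λ·(7 - 2) - 12 ≡ 7. → (2, 7)
add Q: tangent at (2, 7): λ = (3·2² + 4)/(2·7) ≡ 3/1. 1⁻¹ ≡ 1 (mod 13), so λ ≡ 3·1 ≡ 3.
  x = λ² - 2 - 2 = 9 - 4 ≡ 5; y = λ·(2 - 5) - 7 ≡ 10. → (5, 10)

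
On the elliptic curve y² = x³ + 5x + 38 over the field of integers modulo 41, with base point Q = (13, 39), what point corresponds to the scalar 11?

Repeated addition: build up to 11Q.
2Q: tangent at (13, 39): λ = (3·13² + 5)/(2·39) ≡ 20/37. 37⁻¹ ≡ 10 (mod 41) since 37·10 = 370 ≡ 1, so λ ≡ 20·10 ≡ 36.
  x = λ² - 13 - 13 = 1296 - 26 ≡ 40; y = λ·(13 - 40) - 39 ≡ 14. → (40, 14)
3Q: (40, 14) + (13, 39). λ = (39 - 14)/(13 - 40) ≡ 25/14 mod 41. 14⁻¹ ≡ 3 (mod 41), so λ ≡ 34.
  x = λ² - 40 - 13 = 1156 - 53 ≡ 37; y = λ·(40 - 37) - 14 ≡ 6. → (37, 6)
4Q: (37, 6) + (13, 39). λ = (39 - 6)/(13 - 37) ≡ 33/17 mod 41. 17⁻¹ ≡ 29 (mod 41), so λ ≡ 14.
  x = λ² - 37 - 13 = 196 - 50 ≡ 23; y = λ·(37 - 23) - 6 ≡ 26. → (23, 26)
5Q: (23, 26) + (13, 39). λ = (39 - 26)/(13 - 23) ≡ 13/31 mod 41. 31⁻¹ ≡ 4 (mod 41) since 31·4 = 124 ≡ 1, so λ ≡ 11.
  x = λ² - 23 - 13 = 121 - 36 ≡ 3; y = λ·(23 - 3) - 26 ≡ 30. → (3, 30)
6Q: (3, 30) + (13, 39). λ = (39 - 30)/(13 - 3) ≡ 9/10 mod 41. 10⁻¹ ≡ 37 (mod 41), so λ ≡ 5.
  x = λ² - 3 - 13 = 25 - 16 ≡ 9; y = λ·(3 - 9) - 30 ≡ 22. → (9, 22)
7Q: (9, 22) + (13, 39). λ = (39 - 22)/(13 - 9) ≡ 17/4 mod 41. 4⁻¹ ≡ 31 (mod 41), so λ ≡ 35.
  x = λ² - 9 - 13 = 1225 - 22 ≡ 14; y = λ·(9 - 14) - 22 ≡ 8. → (14, 8)
8Q: (14, 8) + (13, 39). λ = (39 - 8)/(13 - 14) ≡ 31/40 mod 41. 40⁻¹ ≡ 40 (mod 41), so λ ≡ 10.
  x = λ² - 14 - 13 = 100 - 27 ≡ 32; y = λ·(14 - 32) - 8 ≡ 17. → (32, 17)
9Q: (32, 17) + (13, 39). λ = (39 - 17)/(13 - 32) ≡ 22/22 mod 41. 22⁻¹ ≡ 28 (mod 41) since 22·28 = 616 ≡ 1, so λ ≡ 1.
  x = λ² - 32 - 13 = 1 - 45 ≡ 38; y = λ·(32 - 38) - 17 ≡ 18. → (38, 18)
10Q: (38, 18) + (13, 39). λ = (39 - 18)/(13 - 38) ≡ 21/16 mod 41. 16⁻¹ ≡ 18 (mod 41), so λ ≡ 9.
  x = λ² - 38 - 13 = 81 - 51 ≡ 30; y = λ·(38 - 30) - 18 ≡ 13. → (30, 13)
11Q: (30, 13) + (13, 39). λ = (39 - 13)/(13 - 30) ≡ 26/24 mod 41. 24⁻¹ ≡ 12 (mod 41), so λ ≡ 25.
  x = λ² - 30 - 13 = 625 - 43 ≡ 8; y = λ·(30 - 8) - 13 ≡ 4. → (8, 4)

(8, 4)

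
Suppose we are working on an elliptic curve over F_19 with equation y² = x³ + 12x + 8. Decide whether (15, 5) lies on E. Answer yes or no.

y² = 5² ≡ 6; x³ + 12x + 8 = 3563 ≡ 10 (mod 19). 6 ≠ 10.

no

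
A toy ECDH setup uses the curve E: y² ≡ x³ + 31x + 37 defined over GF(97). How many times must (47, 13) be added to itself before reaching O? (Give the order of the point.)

9

2P: tangent at (47, 13): λ = (3·47² + 31)/(2·13) ≡ 62/26. 26⁻¹ ≡ 56 (mod 97), so λ ≡ 62·56 ≡ 77.
  x = λ² - 47 - 47 = 5929 - 94 ≡ 15; y = λ·(47 - 15) - 13 ≡ 26. → (15, 26)
3P: (15, 26) + (47, 13). λ = (13 - 26)/(47 - 15) ≡ 84/32 mod 97. 32⁻¹ ≡ 94 (mod 97) since 32·94 = 3008 ≡ 1, so λ ≡ 39.
  x = λ² - 15 - 47 = 1521 - 62 ≡ 4; y = λ·(15 - 4) - 26 ≡ 15. → (4, 15)
4P: (4, 15) + (47, 13). λ = (13 - 15)/(47 - 4) ≡ 95/43 mod 97. 43⁻¹ ≡ 88 (mod 97) since 43·88 = 3784 ≡ 1, so λ ≡ 18.
  x = λ² - 4 - 47 = 324 - 51 ≡ 79; y = λ·(4 - 79) - 15 ≡ 90. → (79, 90)
5P: (79, 90) + (47, 13). λ = (13 - 90)/(47 - 79) ≡ 20/65 mod 97. 65⁻¹ ≡ 3 (mod 97), so λ ≡ 60.
  x = λ² - 79 - 47 = 3600 - 126 ≡ 79; y = λ·(79 - 79) - 90 ≡ 7. → (79, 7)
6P: (79, 7) + (47, 13). λ = (13 - 7)/(47 - 79) ≡ 6/65 mod 97. 65⁻¹ ≡ 3 (mod 97), so λ ≡ 18.
  x = λ² - 79 - 47 = 324 - 126 ≡ 4; y = λ·(79 - 4) - 7 ≡ 82. → (4, 82)
7P: (4, 82) + (47, 13). λ = (13 - 82)/(47 - 4) ≡ 28/43 mod 97. 43⁻¹ ≡ 88 (mod 97), so λ ≡ 39.
  x = λ² - 4 - 47 = 1521 - 51 ≡ 15; y = λ·(4 - 15) - 82 ≡ 71. → (15, 71)
8P: (15, 71) + (47, 13). λ = (13 - 71)/(47 - 15) ≡ 39/32 mod 97. 32⁻¹ ≡ 94 (mod 97) since 32·94 = 3008 ≡ 1, so λ ≡ 77.
  x = λ² - 15 - 47 = 5929 - 62 ≡ 47; y = λ·(15 - 47) - 71 ≡ 84. → (47, 84)
9P: (47, 84) + (47, 13): same x and y₁ ≡ -y₂, so the sum is O.
9P = O, so the order is 9.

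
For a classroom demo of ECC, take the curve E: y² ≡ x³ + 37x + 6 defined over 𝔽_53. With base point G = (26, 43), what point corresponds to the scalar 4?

(0, 35)

Repeated addition: build up to 4G.
2G: tangent at (26, 43): λ = (3·26² + 37)/(2·43) ≡ 51/33. 33⁻¹ ≡ 45 (mod 53) since 33·45 = 1485 ≡ 1, so λ ≡ 51·45 ≡ 16.
  x = λ² - 26 - 26 = 256 - 52 ≡ 45; y = λ·(26 - 45) - 43 ≡ 24. → (45, 24)
3G: (45, 24) + (26, 43). λ = (43 - 24)/(26 - 45) ≡ 19/34 mod 53. 34⁻¹ ≡ 39 (mod 53) since 34·39 = 1326 ≡ 1, so λ ≡ 52.
  x = λ² - 45 - 26 = 2704 - 71 ≡ 36; y = λ·(45 - 36) - 24 ≡ 20. → (36, 20)
4G: (36, 20) + (26, 43). λ = (43 - 20)/(26 - 36) ≡ 23/43 mod 53. 43⁻¹ ≡ 37 (mod 53) since 43·37 = 1591 ≡ 1, so λ ≡ 3.
  x = λ² - 36 - 26 = 9 - 62 ≡ 0; y = λ·(36 - 0) - 20 ≡ 35. → (0, 35)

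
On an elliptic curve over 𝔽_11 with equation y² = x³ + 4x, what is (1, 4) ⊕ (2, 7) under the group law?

(6, 3)

(1, 4) + (2, 7). λ = (7 - 4)/(2 - 1) ≡ 3/1 mod 11. 1⁻¹ ≡ 1 (mod 11), so λ ≡ 3.
  x = λ² - 1 - 2 = 9 - 3 ≡ 6; y = λ·(1 - 6) - 4 ≡ 3. → (6, 3)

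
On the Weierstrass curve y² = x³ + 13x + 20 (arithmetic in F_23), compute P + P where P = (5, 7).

tangent at (5, 7): λ = (3·5² + 13)/(2·7) ≡ 19/14. 14⁻¹ ≡ 5 (mod 23) since 14·5 = 70 ≡ 1, so λ ≡ 19·5 ≡ 3.
  x = λ² - 5 - 5 = 9 - 10 ≡ 22; y = λ·(5 - 22) - 7 ≡ 11. → (22, 11)

(22, 11)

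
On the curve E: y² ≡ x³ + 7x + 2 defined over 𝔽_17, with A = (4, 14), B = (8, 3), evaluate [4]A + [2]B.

First 4A:
Repeated addition: build up to 4A.
2A: tangent at (4, 14): λ = (3·4² + 7)/(2·14) ≡ 4/11. 11⁻¹ ≡ 14 (mod 17) since 11·14 = 154 ≡ 1, so λ ≡ 4·14 ≡ 5.
  x = λ² - 4 - 4 = 25 - 8 ≡ 0; y = λ·(4 - 0) - 14 ≡ 6. → (0, 6)
3A: (0, 6) + (4, 14). λ = (14 - 6)/(4 - 0) ≡ 8/4 mod 17. 4⁻¹ ≡ 13 (mod 17), so λ ≡ 2.
  x = λ² - 0 - 4 = 4 - 4 ≡ 0; y = λ·(0 - 0) - 6 ≡ 11. → (0, 11)
4A: (0, 11) + (4, 14). λ = (14 - 11)/(4 - 0) ≡ 3/4 mod 17. 4⁻¹ ≡ 13 (mod 17), so λ ≡ 5.
  x = λ² - 0 - 4 = 25 - 4 ≡ 4; y = λ·(0 - 4) - 11 ≡ 3. → (4, 3)
4A = (4, 3).
Next 2B:
Repeated addition: build up to 2B.
2B: tangent at (8, 3): λ = (3·8² + 7)/(2·3) ≡ 12/6. 6⁻¹ ≡ 3 (mod 17), so λ ≡ 12·3 ≡ 2.
  x = λ² - 8 - 8 = 4 - 16 ≡ 5; y = λ·(8 - 5) - 3 ≡ 3. → (5, 3)
2B = (5, 3).
Finally 4A + 2B:
(4, 3) + (5, 3). λ = (3 - 3)/(5 - 4) ≡ 0/1 mod 17. 1⁻¹ ≡ 1 (mod 17), so λ ≡ 0.
  x = λ² - 4 - 5 = 0 - 9 ≡ 8; y = λ·(4 - 8) - 3 ≡ 14. → (8, 14)

(8, 14)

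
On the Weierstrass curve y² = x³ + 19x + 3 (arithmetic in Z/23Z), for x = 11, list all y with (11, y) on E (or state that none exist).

x³ + 19x + 3 = 1543 ≡ 2 (mod 23).
Square roots of 2 mod 23: 5 and 18 (since 5² = 25 ≡ 2).

5, 18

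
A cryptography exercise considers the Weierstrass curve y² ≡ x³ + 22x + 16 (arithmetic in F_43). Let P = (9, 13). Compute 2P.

tangent at (9, 13): λ = (3·9² + 22)/(2·13) ≡ 7/26. 26⁻¹ ≡ 5 (mod 43), so λ ≡ 7·5 ≡ 35.
  x = λ² - 9 - 9 = 1225 - 18 ≡ 3; y = λ·(9 - 3) - 13 ≡ 25. → (3, 25)

(3, 25)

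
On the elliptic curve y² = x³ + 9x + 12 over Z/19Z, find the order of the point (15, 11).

2P: tangent at (15, 11): λ = (3·15² + 9)/(2·11) ≡ 0/3. 3⁻¹ ≡ 13 (mod 19), so λ ≡ 0·13 ≡ 0.
  x = λ² - 15 - 15 = 0 - 30 ≡ 8; y = λ·(15 - 8) - 11 ≡ 8. → (8, 8)
3P: (8, 8) + (15, 11). λ = (11 - 8)/(15 - 8) ≡ 3/7 mod 19. 7⁻¹ ≡ 11 (mod 19), so λ ≡ 14.
  x = λ² - 8 - 15 = 196 - 23 ≡ 2; y = λ·(8 - 2) - 8 ≡ 0. → (2, 0)
4P: (2, 0) + (15, 11). λ = (11 - 0)/(15 - 2) ≡ 11/13 mod 19. 13⁻¹ ≡ 3 (mod 19) since 13·3 = 39 ≡ 1, so λ ≡ 14.
  x = λ² - 2 - 15 = 196 - 17 ≡ 8; y = λ·(2 - 8) - 0 ≡ 11. → (8, 11)
5P: (8, 11) + (15, 11). λ = (11 - 11)/(15 - 8) ≡ 0/7 mod 19. 7⁻¹ ≡ 11 (mod 19), so λ ≡ 0.
  x = λ² - 8 - 15 = 0 - 23 ≡ 15; y = λ·(8 - 15) - 11 ≡ 8. → (15, 8)
6P: (15, 8) + (15, 11): same x and y₁ ≡ -y₂, so the sum is ∞.
6P = ∞, so the order is 6.

6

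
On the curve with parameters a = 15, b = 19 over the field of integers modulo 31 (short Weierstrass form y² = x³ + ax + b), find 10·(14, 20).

Write P = (14, 20).
Double-and-add on 10 = (1010)₂. Start with P = (14, 20) for the leading 1-bit.
double: tangent at (14, 20): λ = (3·14² + 15)/(2·20) ≡ 14/9. 9⁻¹ ≡ 7 (mod 31) since 9·7 = 63 ≡ 1, so λ ≡ 14·7 ≡ 5.
  x = λ² - 14 - 14 = 25 - 28 ≡ 28; y = λ·(14 - 28) - 20 ≡ 3. → (28, 3)
double: tangent at (28, 3): λ = (3·28² + 15)/(2·3) ≡ 11/6. 6⁻¹ ≡ 26 (mod 31), so λ ≡ 11·26 ≡ 7.
  x = λ² - 28 - 28 = 49 - 56 ≡ 24; y = λ·(28 - 24) - 3 ≡ 25. → (24, 25)
add P: (24, 25) + (14, 20). λ = (20 - 25)/(14 - 24) ≡ 26/21 mod 31. 21⁻¹ ≡ 3 (mod 31), so λ ≡ 16.
  x = λ² - 24 - 14 = 256 - 38 ≡ 1; y = λ·(24 - 1) - 25 ≡ 2. → (1, 2)
double: tangent at (1, 2): λ = (3·1² + 15)/(2·2) ≡ 18/4. 4⁻¹ ≡ 8 (mod 31) since 4·8 = 32 ≡ 1, so λ ≡ 18·8 ≡ 20.
  x = λ² - 1 - 1 = 400 - 2 ≡ 26; y = λ·(1 - 26) - 2 ≡ 25. → (26, 25)

(26, 25)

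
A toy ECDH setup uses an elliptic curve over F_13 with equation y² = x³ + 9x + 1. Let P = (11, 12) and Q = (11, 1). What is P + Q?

O

The two points share x = 11 and their y-coordinates satisfy 12 + 1 ≡ 0 (mod 13), so they are inverses. Their sum is O.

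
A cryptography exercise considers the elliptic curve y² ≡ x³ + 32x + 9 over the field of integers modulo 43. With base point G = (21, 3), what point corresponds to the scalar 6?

Repeated addition: build up to 6G.
2G: tangent at (21, 3): λ = (3·21² + 32)/(2·3) ≡ 22/6. 6⁻¹ ≡ 36 (mod 43), so λ ≡ 22·36 ≡ 18.
  x = λ² - 21 - 21 = 324 - 42 ≡ 24; y = λ·(21 - 24) - 3 ≡ 29. → (24, 29)
3G: (24, 29) + (21, 3). λ = (3 - 29)/(21 - 24) ≡ 17/40 mod 43. 40⁻¹ ≡ 14 (mod 43) since 40·14 = 560 ≡ 1, so λ ≡ 23.
  x = λ² - 24 - 21 = 529 - 45 ≡ 11; y = λ·(24 - 11) - 29 ≡ 12. → (11, 12)
4G: (11, 12) + (21, 3). λ = (3 - 12)/(21 - 11) ≡ 34/10 mod 43. 10⁻¹ ≡ 13 (mod 43), so λ ≡ 12.
  x = λ² - 11 - 21 = 144 - 32 ≡ 26; y = λ·(11 - 26) - 12 ≡ 23. → (26, 23)
5G: (26, 23) + (21, 3). λ = (3 - 23)/(21 - 26) ≡ 23/38 mod 43. 38⁻¹ ≡ 17 (mod 43), so λ ≡ 4.
  x = λ² - 26 - 21 = 16 - 47 ≡ 12; y = λ·(26 - 12) - 23 ≡ 33. → (12, 33)
6G: (12, 33) + (21, 3). λ = (3 - 33)/(21 - 12) ≡ 13/9 mod 43. 9⁻¹ ≡ 24 (mod 43) since 9·24 = 216 ≡ 1, so λ ≡ 11.
  x = λ² - 12 - 21 = 121 - 33 ≡ 2; y = λ·(12 - 2) - 33 ≡ 34. → (2, 34)

(2, 34)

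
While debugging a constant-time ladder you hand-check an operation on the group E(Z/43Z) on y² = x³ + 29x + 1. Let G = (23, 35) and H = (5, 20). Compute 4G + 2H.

First 4G:
Double-and-add on 4 = (100)₂. Start with G = (23, 35) for the leading 1-bit.
double: tangent at (23, 35): λ = (3·23² + 29)/(2·35) ≡ 25/27. 27⁻¹ ≡ 8 (mod 43), so λ ≡ 25·8 ≡ 28.
  x = λ² - 23 - 23 = 784 - 46 ≡ 7; y = λ·(23 - 7) - 35 ≡ 26. → (7, 26)
double: tangent at (7, 26): λ = (3·7² + 29)/(2·26) ≡ 4/9. 9⁻¹ ≡ 24 (mod 43) since 9·24 = 216 ≡ 1, so λ ≡ 4·24 ≡ 10.
  x = λ² - 7 - 7 = 100 - 14 ≡ 0; y = λ·(7 - 0) - 26 ≡ 1. → (0, 1)
4G = (0, 1).
Next 2H:
Repeated addition: build up to 2H.
2H: tangent at (5, 20): λ = (3·5² + 29)/(2·20) ≡ 18/40. 40⁻¹ ≡ 14 (mod 43) since 40·14 = 560 ≡ 1, so λ ≡ 18·14 ≡ 37.
  x = λ² - 5 - 5 = 1369 - 10 ≡ 26; y = λ·(5 - 26) - 20 ≡ 20. → (26, 20)
2H = (26, 20).
Finally 4G + 2H:
(0, 1) + (26, 20). λ = (20 - 1)/(26 - 0) ≡ 19/26 mod 43. 26⁻¹ ≡ 5 (mod 43), so λ ≡ 9.
  x = λ² - 0 - 26 = 81 - 26 ≡ 12; y = λ·(0 - 12) - 1 ≡ 20. → (12, 20)

(12, 20)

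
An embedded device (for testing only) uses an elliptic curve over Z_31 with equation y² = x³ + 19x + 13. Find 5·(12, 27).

(12, 4)

Write P = (12, 27).
Repeated addition: build up to 5P.
2P: tangent at (12, 27): λ = (3·12² + 19)/(2·27) ≡ 17/23. 23⁻¹ ≡ 27 (mod 31) since 23·27 = 621 ≡ 1, so λ ≡ 17·27 ≡ 25.
  x = λ² - 12 - 12 = 625 - 24 ≡ 12; y = λ·(12 - 12) - 27 ≡ 4. → (12, 4)
3P: (12, 4) + (12, 27): same x and y₁ ≡ -y₂, so the sum is ∞.
4P: ∞ + (12, 27) = (12, 27) (identity).
5P: tangent at (12, 27): λ = (3·12² + 19)/(2·27) ≡ 17/23. 23⁻¹ ≡ 27 (mod 31) since 23·27 = 621 ≡ 1, so λ ≡ 17·27 ≡ 25.
  x = λ² - 12 - 12 = 625 - 24 ≡ 12; y = λ·(12 - 12) - 27 ≡ 4. → (12, 4)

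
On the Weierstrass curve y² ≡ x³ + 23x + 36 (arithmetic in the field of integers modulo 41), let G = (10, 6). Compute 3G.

Repeated addition: build up to 3G.
2G: tangent at (10, 6): λ = (3·10² + 23)/(2·6) ≡ 36/12. 12⁻¹ ≡ 24 (mod 41), so λ ≡ 36·24 ≡ 3.
  x = λ² - 10 - 10 = 9 - 20 ≡ 30; y = λ·(10 - 30) - 6 ≡ 16. → (30, 16)
3G: (30, 16) + (10, 6). λ = (6 - 16)/(10 - 30) ≡ 31/21 mod 41. 21⁻¹ ≡ 2 (mod 41), so λ ≡ 21.
  x = λ² - 30 - 10 = 441 - 40 ≡ 32; y = λ·(30 - 32) - 16 ≡ 24. → (32, 24)

(32, 24)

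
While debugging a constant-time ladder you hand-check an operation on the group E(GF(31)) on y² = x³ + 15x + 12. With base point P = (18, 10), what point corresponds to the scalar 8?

(28, 23)

Double-and-add on 8 = (1000)₂. Start with P = (18, 10) for the leading 1-bit.
double: tangent at (18, 10): λ = (3·18² + 15)/(2·10) ≡ 26/20. 20⁻¹ ≡ 14 (mod 31), so λ ≡ 26·14 ≡ 23.
  x = λ² - 18 - 18 = 529 - 36 ≡ 28; y = λ·(18 - 28) - 10 ≡ 8. → (28, 8)
double: tangent at (28, 8): λ = (3·28² + 15)/(2·8) ≡ 11/16. 16⁻¹ ≡ 2 (mod 31) since 16·2 = 32 ≡ 1, so λ ≡ 11·2 ≡ 22.
  x = λ² - 28 - 28 = 484 - 56 ≡ 25; y = λ·(28 - 25) - 8 ≡ 27. → (25, 27)
double: tangent at (25, 27): λ = (3·25² + 15)/(2·27) ≡ 30/23. 23⁻¹ ≡ 27 (mod 31), so λ ≡ 30·27 ≡ 4.
  x = λ² - 25 - 25 = 16 - 50 ≡ 28; y = λ·(25 - 28) - 27 ≡ 23. → (28, 23)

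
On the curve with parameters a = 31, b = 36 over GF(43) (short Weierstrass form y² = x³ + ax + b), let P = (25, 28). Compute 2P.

(28, 25)

tangent at (25, 28): λ = (3·25² + 31)/(2·28) ≡ 14/13. 13⁻¹ ≡ 10 (mod 43) since 13·10 = 130 ≡ 1, so λ ≡ 14·10 ≡ 11.
  x = λ² - 25 - 25 = 121 - 50 ≡ 28; y = λ·(25 - 28) - 28 ≡ 25. → (28, 25)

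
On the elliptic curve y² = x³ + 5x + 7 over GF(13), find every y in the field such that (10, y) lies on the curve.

2, 11

x³ + 5x + 7 = 1057 ≡ 4 (mod 13).
Square roots of 4 mod 13: 2 and 11 (since 2² = 4 ≡ 4).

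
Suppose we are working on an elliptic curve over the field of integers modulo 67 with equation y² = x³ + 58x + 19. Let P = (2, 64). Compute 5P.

Repeated addition: build up to 5P.
2P: tangent at (2, 64): λ = (3·2² + 58)/(2·64) ≡ 3/61. 61⁻¹ ≡ 11 (mod 67), so λ ≡ 3·11 ≡ 33.
  x = λ² - 2 - 2 = 1089 - 4 ≡ 13; y = λ·(2 - 13) - 64 ≡ 42. → (13, 42)
3P: (13, 42) + (2, 64). λ = (64 - 42)/(2 - 13) ≡ 22/56 mod 67. 56⁻¹ ≡ 6 (mod 67) since 56·6 = 336 ≡ 1, so λ ≡ 65.
  x = λ² - 13 - 2 = 4225 - 15 ≡ 56; y = λ·(13 - 56) - 42 ≡ 44. → (56, 44)
4P: (56, 44) + (2, 64). λ = (64 - 44)/(2 - 56) ≡ 20/13 mod 67. 13⁻¹ ≡ 31 (mod 67), so λ ≡ 17.
  x = λ² - 56 - 2 = 289 - 58 ≡ 30; y = λ·(56 - 30) - 44 ≡ 63. → (30, 63)
5P: (30, 63) + (2, 64). λ = (64 - 63)/(2 - 30) ≡ 1/39 mod 67. 39⁻¹ ≡ 55 (mod 67) since 39·55 = 2145 ≡ 1, so λ ≡ 55.
  x = λ² - 30 - 2 = 3025 - 32 ≡ 45; y = λ·(30 - 45) - 63 ≡ 50. → (45, 50)

(45, 50)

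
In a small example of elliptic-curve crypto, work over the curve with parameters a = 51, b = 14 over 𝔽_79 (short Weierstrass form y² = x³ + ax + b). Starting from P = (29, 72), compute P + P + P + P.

Repeated addition: build up to 4P.
2P: tangent at (29, 72): λ = (3·29² + 51)/(2·72) ≡ 46/65. 65⁻¹ ≡ 62 (mod 79), so λ ≡ 46·62 ≡ 8.
  x = λ² - 29 - 29 = 64 - 58 ≡ 6; y = λ·(29 - 6) - 72 ≡ 33. → (6, 33)
3P: (6, 33) + (29, 72). λ = (72 - 33)/(29 - 6) ≡ 39/23 mod 79. 23⁻¹ ≡ 55 (mod 79), so λ ≡ 12.
  x = λ² - 6 - 29 = 144 - 35 ≡ 30; y = λ·(6 - 30) - 33 ≡ 74. → (30, 74)
4P: (30, 74) + (29, 72). λ = (72 - 74)/(29 - 30) ≡ 77/78 mod 79. 78⁻¹ ≡ 78 (mod 79) since 78·78 = 6084 ≡ 1, so λ ≡ 2.
  x = λ² - 30 - 29 = 4 - 59 ≡ 24; y = λ·(30 - 24) - 74 ≡ 17. → (24, 17)

(24, 17)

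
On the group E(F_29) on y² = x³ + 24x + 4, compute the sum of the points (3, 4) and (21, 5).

(3, 4) + (21, 5). λ = (5 - 4)/(21 - 3) ≡ 1/18 mod 29. 18⁻¹ ≡ 21 (mod 29), so λ ≡ 21.
  x = λ² - 3 - 21 = 441 - 24 ≡ 11; y = λ·(3 - 11) - 4 ≡ 2. → (11, 2)

(11, 2)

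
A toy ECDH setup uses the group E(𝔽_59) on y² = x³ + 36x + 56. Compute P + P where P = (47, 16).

tangent at (47, 16): λ = (3·47² + 36)/(2·16) ≡ 55/32. 32⁻¹ ≡ 24 (mod 59) since 32·24 = 768 ≡ 1, so λ ≡ 55·24 ≡ 22.
  x = λ² - 47 - 47 = 484 - 94 ≡ 36; y = λ·(47 - 36) - 16 ≡ 49. → (36, 49)

(36, 49)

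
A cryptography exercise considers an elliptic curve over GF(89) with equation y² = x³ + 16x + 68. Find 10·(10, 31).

(4, 75)

Write Q = (10, 31).
Double-and-add on 10 = (1010)₂. Start with Q = (10, 31) for the leading 1-bit.
double: tangent at (10, 31): λ = (3·10² + 16)/(2·31) ≡ 49/62. 62⁻¹ ≡ 56 (mod 89), so λ ≡ 49·56 ≡ 74.
  x = λ² - 10 - 10 = 5476 - 20 ≡ 27; y = λ·(10 - 27) - 31 ≡ 46. → (27, 46)
double: tangent at (27, 46): λ = (3·27² + 16)/(2·46) ≡ 67/3. 3⁻¹ ≡ 30 (mod 89) since 3·30 = 90 ≡ 1, so λ ≡ 67·30 ≡ 52.
  x = λ² - 27 - 27 = 2704 - 54 ≡ 69; y = λ·(27 - 69) - 46 ≡ 84. → (69, 84)
add Q: (69, 84) + (10, 31). λ = (31 - 84)/(10 - 69) ≡ 36/30 mod 89. 30⁻¹ ≡ 3 (mod 89) since 30·3 = 90 ≡ 1, so λ ≡ 19.
  x = λ² - 69 - 10 = 361 - 79 ≡ 15; y = λ·(69 - 15) - 84 ≡ 52. → (15, 52)
double: tangent at (15, 52): λ = (3·15² + 16)/(2·52) ≡ 68/15. 15⁻¹ ≡ 6 (mod 89) since 15·6 = 90 ≡ 1, so λ ≡ 68·6 ≡ 52.
  x = λ² - 15 - 15 = 2704 - 30 ≡ 4; y = λ·(15 - 4) - 52 ≡ 75. → (4, 75)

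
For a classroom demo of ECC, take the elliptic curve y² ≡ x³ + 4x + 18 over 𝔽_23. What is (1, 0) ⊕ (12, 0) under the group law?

(10, 0)

(1, 0) + (12, 0). λ = (0 - 0)/(12 - 1) ≡ 0/11 mod 23. 11⁻¹ ≡ 21 (mod 23), so λ ≡ 0.
  x = λ² - 1 - 12 = 0 - 13 ≡ 10; y = λ·(1 - 10) - 0 ≡ 0. → (10, 0)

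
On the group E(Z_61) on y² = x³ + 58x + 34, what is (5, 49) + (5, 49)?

(60, 55)

tangent at (5, 49): λ = (3·5² + 58)/(2·49) ≡ 11/37. 37⁻¹ ≡ 33 (mod 61), so λ ≡ 11·33 ≡ 58.
  x = λ² - 5 - 5 = 3364 - 10 ≡ 60; y = λ·(5 - 60) - 49 ≡ 55. → (60, 55)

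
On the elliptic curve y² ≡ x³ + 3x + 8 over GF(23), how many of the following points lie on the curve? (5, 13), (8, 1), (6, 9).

(5, 13): 13² ≡ 8, rhs ≡ 10 → off.
(8, 1): 1² ≡ 1, rhs ≡ 15 → off.
(6, 9): 9² ≡ 12, rhs ≡ 12 → on.

1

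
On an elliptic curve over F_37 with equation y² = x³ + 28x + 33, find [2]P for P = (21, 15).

tangent at (21, 15): λ = (3·21² + 28)/(2·15) ≡ 19/30. 30⁻¹ ≡ 21 (mod 37), so λ ≡ 19·21 ≡ 29.
  x = λ² - 21 - 21 = 841 - 42 ≡ 22; y = λ·(21 - 22) - 15 ≡ 30. → (22, 30)

(22, 30)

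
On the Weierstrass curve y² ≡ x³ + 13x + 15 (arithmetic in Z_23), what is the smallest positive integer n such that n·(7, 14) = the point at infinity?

9

2P: tangent at (7, 14): λ = (3·7² + 13)/(2·14) ≡ 22/5. 5⁻¹ ≡ 14 (mod 23), so λ ≡ 22·14 ≡ 9.
  x = λ² - 7 - 7 = 81 - 14 ≡ 21; y = λ·(7 - 21) - 14 ≡ 21. → (21, 21)
3P: (21, 21) + (7, 14). λ = (14 - 21)/(7 - 21) ≡ 16/9 mod 23. 9⁻¹ ≡ 18 (mod 23) since 9·18 = 162 ≡ 1, so λ ≡ 12.
  x = λ² - 21 - 7 = 144 - 28 ≡ 1; y = λ·(21 - 1) - 21 ≡ 12. → (1, 12)
4P: (1, 12) + (7, 14). λ = (14 - 12)/(7 - 1) ≡ 2/6 mod 23. 6⁻¹ ≡ 4 (mod 23), so λ ≡ 8.
  x = λ² - 1 - 7 = 64 - 8 ≡ 10; y = λ·(1 - 10) - 12 ≡ 8. → (10, 8)
5P: (10, 8) + (7, 14). λ = (14 - 8)/(7 - 10) ≡ 6/20 mod 23. 20⁻¹ ≡ 15 (mod 23), so λ ≡ 21.
  x = λ² - 10 - 7 = 441 - 17 ≡ 10; y = λ·(10 - 10) - 8 ≡ 15. → (10, 15)
6P: (10, 15) + (7, 14). λ = (14 - 15)/(7 - 10) ≡ 22/20 mod 23. 20⁻¹ ≡ 15 (mod 23), so λ ≡ 8.
  x = λ² - 10 - 7 = 64 - 17 ≡ 1; y = λ·(10 - 1) - 15 ≡ 11. → (1, 11)
7P: (1, 11) + (7, 14). λ = (14 - 11)/(7 - 1) ≡ 3/6 mod 23. 6⁻¹ ≡ 4 (mod 23), so λ ≡ 12.
  x = λ² - 1 - 7 = 144 - 8 ≡ 21; y = λ·(1 - 21) - 11 ≡ 2. → (21, 2)
8P: (21, 2) + (7, 14). λ = (14 - 2)/(7 - 21) ≡ 12/9 mod 23. 9⁻¹ ≡ 18 (mod 23), so λ ≡ 9.
  x = λ² - 21 - 7 = 81 - 28 ≡ 7; y = λ·(21 - 7) - 2 ≡ 9. → (7, 9)
9P: (7, 9) + (7, 14): same x and y₁ ≡ -y₂, so the sum is the point at infinity.
9P = the point at infinity, so the order is 9.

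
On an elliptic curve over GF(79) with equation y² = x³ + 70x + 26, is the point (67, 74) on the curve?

y² = 74² ≡ 25; x³ + 70x + 26 = 305479 ≡ 65 (mod 79). 25 ≠ 65.

no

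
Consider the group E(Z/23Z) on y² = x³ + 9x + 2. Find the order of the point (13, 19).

5

2P: tangent at (13, 19): λ = (3·13² + 9)/(2·19) ≡ 10/15. 15⁻¹ ≡ 20 (mod 23) since 15·20 = 300 ≡ 1, so λ ≡ 10·20 ≡ 16.
  x = λ² - 13 - 13 = 256 - 26 ≡ 0; y = λ·(13 - 0) - 19 ≡ 5. → (0, 5)
3P: (0, 5) + (13, 19). λ = (19 - 5)/(13 - 0) ≡ 14/13 mod 23. 13⁻¹ ≡ 16 (mod 23), so λ ≡ 17.
  x = λ² - 0 - 13 = 289 - 13 ≡ 0; y = λ·(0 - 0) - 5 ≡ 18. → (0, 18)
4P: (0, 18) + (13, 19). λ = (19 - 18)/(13 - 0) ≡ 1/13 mod 23. 13⁻¹ ≡ 16 (mod 23) since 13·16 = 208 ≡ 1, so λ ≡ 16.
  x = λ² - 0 - 13 = 256 - 13 ≡ 13; y = λ·(0 - 13) - 18 ≡ 4. → (13, 4)
5P: (13, 4) + (13, 19): same x and y₁ ≡ -y₂, so the sum is ∞.
5P = ∞, so the order is 5.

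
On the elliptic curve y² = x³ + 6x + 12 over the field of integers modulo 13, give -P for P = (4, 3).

(4, 10)

-(4, 3) = (4, -3 mod 13) = (4, 10).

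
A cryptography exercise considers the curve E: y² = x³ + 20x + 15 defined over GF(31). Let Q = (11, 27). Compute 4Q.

(24, 11)

Double-and-add on 4 = (100)₂. Start with Q = (11, 27) for the leading 1-bit.
double: tangent at (11, 27): λ = (3·11² + 20)/(2·27) ≡ 11/23. 23⁻¹ ≡ 27 (mod 31) since 23·27 = 621 ≡ 1, so λ ≡ 11·27 ≡ 18.
  x = λ² - 11 - 11 = 324 - 22 ≡ 23; y = λ·(11 - 23) - 27 ≡ 5. → (23, 5)
double: tangent at (23, 5): λ = (3·23² + 20)/(2·5) ≡ 26/10. 10⁻¹ ≡ 28 (mod 31), so λ ≡ 26·28 ≡ 15.
  x = λ² - 23 - 23 = 225 - 46 ≡ 24; y = λ·(23 - 24) - 5 ≡ 11. → (24, 11)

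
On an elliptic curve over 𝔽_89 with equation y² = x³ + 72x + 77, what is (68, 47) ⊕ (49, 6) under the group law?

(59, 38)

(68, 47) + (49, 6). λ = (6 - 47)/(49 - 68) ≡ 48/70 mod 89. 70⁻¹ ≡ 14 (mod 89), so λ ≡ 49.
  x = λ² - 68 - 49 = 2401 - 117 ≡ 59; y = λ·(68 - 59) - 47 ≡ 38. → (59, 38)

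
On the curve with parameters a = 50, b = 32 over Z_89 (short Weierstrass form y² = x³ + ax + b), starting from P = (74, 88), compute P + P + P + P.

(0, 11)

Repeated addition: build up to 4P.
2P: tangent at (74, 88): λ = (3·74² + 50)/(2·88) ≡ 13/87. 87⁻¹ ≡ 44 (mod 89), so λ ≡ 13·44 ≡ 38.
  x = λ² - 74 - 74 = 1444 - 148 ≡ 50; y = λ·(74 - 50) - 88 ≡ 23. → (50, 23)
3P: (50, 23) + (74, 88). λ = (88 - 23)/(74 - 50) ≡ 65/24 mod 89. 24⁻¹ ≡ 26 (mod 89) since 24·26 = 624 ≡ 1, so λ ≡ 88.
  x = λ² - 50 - 74 = 7744 - 124 ≡ 55; y = λ·(50 - 55) - 23 ≡ 71. → (55, 71)
4P: (55, 71) + (74, 88). λ = (88 - 71)/(74 - 55) ≡ 17/19 mod 89. 19⁻¹ ≡ 75 (mod 89), so λ ≡ 29.
  x = λ² - 55 - 74 = 841 - 129 ≡ 0; y = λ·(55 - 0) - 71 ≡ 11. → (0, 11)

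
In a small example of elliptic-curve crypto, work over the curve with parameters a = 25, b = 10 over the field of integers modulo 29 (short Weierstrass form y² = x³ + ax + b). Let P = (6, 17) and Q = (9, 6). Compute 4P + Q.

First 4P:
Repeated addition: build up to 4P.
2P: tangent at (6, 17): λ = (3·6² + 25)/(2·17) ≡ 17/5. 5⁻¹ ≡ 6 (mod 29), so λ ≡ 17·6 ≡ 15.
  x = λ² - 6 - 6 = 225 - 12 ≡ 10; y = λ·(6 - 10) - 17 ≡ 10. → (10, 10)
3P: (10, 10) + (6, 17). λ = (17 - 10)/(6 - 10) ≡ 7/25 mod 29. 25⁻¹ ≡ 7 (mod 29) since 25·7 = 175 ≡ 1, so λ ≡ 20.
  x = λ² - 10 - 6 = 400 - 16 ≡ 7; y = λ·(10 - 7) - 10 ≡ 21. → (7, 21)
4P: (7, 21) + (6, 17). λ = (17 - 21)/(6 - 7) ≡ 25/28 mod 29. 28⁻¹ ≡ 28 (mod 29) since 28·28 = 784 ≡ 1, so λ ≡ 4.
  x = λ² - 7 - 6 = 16 - 13 ≡ 3; y = λ·(7 - 3) - 21 ≡ 24. → (3, 24)
4P = (3, 24).
Finally 4P + Q:
(3, 24) + (9, 6). λ = (6 - 24)/(9 - 3) ≡ 11/6 mod 29. 6⁻¹ ≡ 5 (mod 29) since 6·5 = 30 ≡ 1, so λ ≡ 26.
  x = λ² - 3 - 9 = 676 - 12 ≡ 26; y = λ·(3 - 26) - 24 ≡ 16. → (26, 16)

(26, 16)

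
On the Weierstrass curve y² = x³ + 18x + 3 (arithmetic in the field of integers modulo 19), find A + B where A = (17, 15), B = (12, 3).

(14, 15)

(17, 15) + (12, 3). λ = (3 - 15)/(12 - 17) ≡ 7/14 mod 19. 14⁻¹ ≡ 15 (mod 19) since 14·15 = 210 ≡ 1, so λ ≡ 10.
  x = λ² - 17 - 12 = 100 - 29 ≡ 14; y = λ·(17 - 14) - 15 ≡ 15. → (14, 15)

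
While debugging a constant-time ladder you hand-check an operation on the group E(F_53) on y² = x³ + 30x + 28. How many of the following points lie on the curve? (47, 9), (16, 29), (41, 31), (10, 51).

2

(47, 9): 9² ≡ 28, rhs ≡ 3 → off.
(16, 29): 29² ≡ 46, rhs ≡ 46 → on.
(41, 31): 31² ≡ 7, rhs ≡ 7 → on.
(10, 51): 51² ≡ 4, rhs ≡ 3 → off.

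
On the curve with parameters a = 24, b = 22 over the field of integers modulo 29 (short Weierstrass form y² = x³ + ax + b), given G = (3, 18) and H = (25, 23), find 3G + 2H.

(25, 23)

First 3G:
Repeated addition: build up to 3G.
2G: tangent at (3, 18): λ = (3·3² + 24)/(2·18) ≡ 22/7. 7⁻¹ ≡ 25 (mod 29), so λ ≡ 22·25 ≡ 28.
  x = λ² - 3 - 3 = 784 - 6 ≡ 24; y = λ·(3 - 24) - 18 ≡ 3. → (24, 3)
3G: (24, 3) + (3, 18). λ = (18 - 3)/(3 - 24) ≡ 15/8 mod 29. 8⁻¹ ≡ 11 (mod 29) since 8·11 = 88 ≡ 1, so λ ≡ 20.
  x = λ² - 24 - 3 = 400 - 27 ≡ 25; y = λ·(24 - 25) - 3 ≡ 6. → (25, 6)
3G = (25, 6).
Next 2H:
Repeated addition: build up to 2H.
2H: tangent at (25, 23): λ = (3·25² + 24)/(2·23) ≡ 14/17. 17⁻¹ ≡ 12 (mod 29), so λ ≡ 14·12 ≡ 23.
  x = λ² - 25 - 25 = 529 - 50 ≡ 15; y = λ·(25 - 15) - 23 ≡ 4. → (15, 4)
2H = (15, 4).
Finally 3G + 2H:
(25, 6) + (15, 4). λ = (4 - 6)/(15 - 25) ≡ 27/19 mod 29. 19⁻¹ ≡ 26 (mod 29), so λ ≡ 6.
  x = λ² - 25 - 15 = 36 - 40 ≡ 25; y = λ·(25 - 25) - 6 ≡ 23. → (25, 23)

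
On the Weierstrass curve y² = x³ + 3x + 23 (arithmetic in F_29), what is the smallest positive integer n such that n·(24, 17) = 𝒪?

11

2P: tangent at (24, 17): λ = (3·24² + 3)/(2·17) ≡ 20/5. 5⁻¹ ≡ 6 (mod 29) since 5·6 = 30 ≡ 1, so λ ≡ 20·6 ≡ 4.
  x = λ² - 24 - 24 = 16 - 48 ≡ 26; y = λ·(24 - 26) - 17 ≡ 4. → (26, 4)
3P: (26, 4) + (24, 17). λ = (17 - 4)/(24 - 26) ≡ 13/27 mod 29. 27⁻¹ ≡ 14 (mod 29) since 27·14 = 378 ≡ 1, so λ ≡ 8.
  x = λ² - 26 - 24 = 64 - 50 ≡ 14; y = λ·(26 - 14) - 4 ≡ 5. → (14, 5)
4P: (14, 5) + (24, 17). λ = (17 - 5)/(24 - 14) ≡ 12/10 mod 29. 10⁻¹ ≡ 3 (mod 29) since 10·3 = 30 ≡ 1, so λ ≡ 7.
  x = λ² - 14 - 24 = 49 - 38 ≡ 11; y = λ·(14 - 11) - 5 ≡ 16. → (11, 16)
5P: (11, 16) + (24, 17). λ = (17 - 16)/(24 - 11) ≡ 1/13 mod 29. 13⁻¹ ≡ 9 (mod 29), so λ ≡ 9.
  x = λ² - 11 - 24 = 81 - 35 ≡ 17; y = λ·(11 - 17) - 16 ≡ 17. → (17, 17)
6P: (17, 17) + (24, 17). λ = (17 - 17)/(24 - 17) ≡ 0/7 mod 29. 7⁻¹ ≡ 25 (mod 29), so λ ≡ 0.
  x = λ² - 17 - 24 = 0 - 41 ≡ 17; y = λ·(17 - 17) - 17 ≡ 12. → (17, 12)
7P: (17, 12) + (24, 17). λ = (17 - 12)/(24 - 17) ≡ 5/7 mod 29. 7⁻¹ ≡ 25 (mod 29), so λ ≡ 9.
  x = λ² - 17 - 24 = 81 - 41 ≡ 11; y = λ·(17 - 11) - 12 ≡ 13. → (11, 13)
8P: (11, 13) + (24, 17). λ = (17 - 13)/(24 - 11) ≡ 4/13 mod 29. 13⁻¹ ≡ 9 (mod 29) since 13·9 = 117 ≡ 1, so λ ≡ 7.
  x = λ² - 11 - 24 = 49 - 35 ≡ 14; y = λ·(11 - 14) - 13 ≡ 24. → (14, 24)
9P: (14, 24) + (24, 17). λ = (17 - 24)/(24 - 14) ≡ 22/10 mod 29. 10⁻¹ ≡ 3 (mod 29), so λ ≡ 8.
  x = λ² - 14 - 24 = 64 - 38 ≡ 26; y = λ·(14 - 26) - 24 ≡ 25. → (26, 25)
10P: (26, 25) + (24, 17). λ = (17 - 25)/(24 - 26) ≡ 21/27 mod 29. 27⁻¹ ≡ 14 (mod 29), so λ ≡ 4.
  x = λ² - 26 - 24 = 16 - 50 ≡ 24; y = λ·(26 - 24) - 25 ≡ 12. → (24, 12)
11P: (24, 12) + (24, 17): same x and y₁ ≡ -y₂, so the sum is 𝒪.
11P = 𝒪, so the order is 11.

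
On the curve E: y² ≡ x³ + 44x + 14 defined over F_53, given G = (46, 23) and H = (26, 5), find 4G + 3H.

(12, 16)

First 4G:
Repeated addition: build up to 4G.
2G: tangent at (46, 23): λ = (3·46² + 44)/(2·23) ≡ 32/46. 46⁻¹ ≡ 15 (mod 53), so λ ≡ 32·15 ≡ 3.
  x = λ² - 46 - 46 = 9 - 92 ≡ 23; y = λ·(46 - 23) - 23 ≡ 46. → (23, 46)
3G: (23, 46) + (46, 23). λ = (23 - 46)/(46 - 23) ≡ 30/23 mod 53. 23⁻¹ ≡ 30 (mod 53), so λ ≡ 52.
  x = λ² - 23 - 46 = 2704 - 69 ≡ 38; y = λ·(23 - 38) - 46 ≡ 22. → (38, 22)
4G: (38, 22) + (46, 23). λ = (23 - 22)/(46 - 38) ≡ 1/8 mod 53. 8⁻¹ ≡ 20 (mod 53), so λ ≡ 20.
  x = λ² - 38 - 46 = 400 - 84 ≡ 51; y = λ·(38 - 51) - 22 ≡ 36. → (51, 36)
4G = (51, 36).
Next 3H:
Repeated addition: build up to 3H.
2H: tangent at (26, 5): λ = (3·26² + 44)/(2·5) ≡ 5/10. 10⁻¹ ≡ 16 (mod 53) since 10·16 = 160 ≡ 1, so λ ≡ 5·16 ≡ 27.
  x = λ² - 26 - 26 = 729 - 52 ≡ 41; y = λ·(26 - 41) - 5 ≡ 14. → (41, 14)
3H: (41, 14) + (26, 5). λ = (5 - 14)/(26 - 41) ≡ 44/38 mod 53. 38⁻¹ ≡ 7 (mod 53), so λ ≡ 43.
  x = λ² - 41 - 26 = 1849 - 67 ≡ 33; y = λ·(41 - 33) - 14 ≡ 12. → (33, 12)
3H = (33, 12).
Finally 4G + 3H:
(51, 36) + (33, 12). λ = (12 - 36)/(33 - 51) ≡ 29/35 mod 53. 35⁻¹ ≡ 50 (mod 53), so λ ≡ 19.
  x = λ² - 51 - 33 = 361 - 84 ≡ 12; y = λ·(51 - 12) - 36 ≡ 16. → (12, 16)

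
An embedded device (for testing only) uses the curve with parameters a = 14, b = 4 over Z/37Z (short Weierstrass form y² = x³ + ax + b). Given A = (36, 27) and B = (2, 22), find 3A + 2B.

(8, 6)

First 3A:
Repeated addition: build up to 3A.
2A: tangent at (36, 27): λ = (3·36² + 14)/(2·27) ≡ 17/17. 17⁻¹ ≡ 24 (mod 37) since 17·24 = 408 ≡ 1, so λ ≡ 17·24 ≡ 1.
  x = λ² - 36 - 36 = 1 - 72 ≡ 3; y = λ·(36 - 3) - 27 ≡ 6. → (3, 6)
3A: (3, 6) + (36, 27). λ = (27 - 6)/(36 - 3) ≡ 21/33 mod 37. 33⁻¹ ≡ 9 (mod 37), so λ ≡ 4.
  x = λ² - 3 - 36 = 16 - 39 ≡ 14; y = λ·(3 - 14) - 6 ≡ 24. → (14, 24)
3A = (14, 24).
Next 2B:
Repeated addition: build up to 2B.
2B: tangent at (2, 22): λ = (3·2² + 14)/(2·22) ≡ 26/7. 7⁻¹ ≡ 16 (mod 37) since 7·16 = 112 ≡ 1, so λ ≡ 26·16 ≡ 9.
  x = λ² - 2 - 2 = 81 - 4 ≡ 3; y = λ·(2 - 3) - 22 ≡ 6. → (3, 6)
2B = (3, 6).
Finally 3A + 2B:
(14, 24) + (3, 6). λ = (6 - 24)/(3 - 14) ≡ 19/26 mod 37. 26⁻¹ ≡ 10 (mod 37) since 26·10 = 260 ≡ 1, so λ ≡ 5.
  x = λ² - 14 - 3 = 25 - 17 ≡ 8; y = λ·(14 - 8) - 24 ≡ 6. → (8, 6)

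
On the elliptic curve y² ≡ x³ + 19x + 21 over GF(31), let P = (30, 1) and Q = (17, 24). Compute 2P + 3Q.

(30, 30)

First 2P:
Repeated addition: build up to 2P.
2P: tangent at (30, 1): λ = (3·30² + 19)/(2·1) ≡ 22/2. 2⁻¹ ≡ 16 (mod 31), so λ ≡ 22·16 ≡ 11.
  x = λ² - 30 - 30 = 121 - 60 ≡ 30; y = λ·(30 - 30) - 1 ≡ 30. → (30, 30)
2P = (30, 30).
Next 3Q:
Repeated addition: build up to 3Q.
2Q: tangent at (17, 24): λ = (3·17² + 19)/(2·24) ≡ 18/17. 17⁻¹ ≡ 11 (mod 31), so λ ≡ 18·11 ≡ 12.
  x = λ² - 17 - 17 = 144 - 34 ≡ 17; y = λ·(17 - 17) - 24 ≡ 7. → (17, 7)
3Q: (17, 7) + (17, 24): same x and y₁ ≡ -y₂, so the sum is O.
3Q = O.
Finally 2P + 3Q:
(30, 30) + O = (30, 30) (identity).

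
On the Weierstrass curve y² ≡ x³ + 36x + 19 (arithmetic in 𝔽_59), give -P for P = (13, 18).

-(13, 18) = (13, -18 mod 59) = (13, 41).

(13, 41)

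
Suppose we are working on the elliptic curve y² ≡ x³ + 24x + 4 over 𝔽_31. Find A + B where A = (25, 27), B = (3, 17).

(5, 30)

(25, 27) + (3, 17). λ = (17 - 27)/(3 - 25) ≡ 21/9 mod 31. 9⁻¹ ≡ 7 (mod 31), so λ ≡ 23.
  x = λ² - 25 - 3 = 529 - 28 ≡ 5; y = λ·(25 - 5) - 27 ≡ 30. → (5, 30)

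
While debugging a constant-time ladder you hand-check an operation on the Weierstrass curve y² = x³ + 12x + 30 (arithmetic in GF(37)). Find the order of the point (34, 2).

3

2P: tangent at (34, 2): λ = (3·34² + 12)/(2·2) ≡ 2/4. 4⁻¹ ≡ 28 (mod 37), so λ ≡ 2·28 ≡ 19.
  x = λ² - 34 - 34 = 361 - 68 ≡ 34; y = λ·(34 - 34) - 2 ≡ 35. → (34, 35)
3P: (34, 35) + (34, 2): same x and y₁ ≡ -y₂, so the sum is O.
3P = O, so the order is 3.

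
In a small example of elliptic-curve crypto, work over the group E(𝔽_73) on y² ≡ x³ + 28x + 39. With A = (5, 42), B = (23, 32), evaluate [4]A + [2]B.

(25, 31)

First 4A:
Double-and-add on 4 = (100)₂. Start with A = (5, 42) for the leading 1-bit.
double: tangent at (5, 42): λ = (3·5² + 28)/(2·42) ≡ 30/11. 11⁻¹ ≡ 20 (mod 73), so λ ≡ 30·20 ≡ 16.
  x = λ² - 5 - 5 = 256 - 10 ≡ 27; y = λ·(5 - 27) - 42 ≡ 44. → (27, 44)
double: tangent at (27, 44): λ = (3·27² + 28)/(2·44) ≡ 25/15. 15⁻¹ ≡ 39 (mod 73), so λ ≡ 25·39 ≡ 26.
  x = λ² - 27 - 27 = 676 - 54 ≡ 38; y = λ·(27 - 38) - 44 ≡ 35. → (38, 35)
4A = (38, 35).
Next 2B:
Repeated addition: build up to 2B.
2B: tangent at (23, 32): λ = (3·23² + 28)/(2·32) ≡ 9/64. 64⁻¹ ≡ 8 (mod 73), so λ ≡ 9·8 ≡ 72.
  x = λ² - 23 - 23 = 5184 - 46 ≡ 28; y = λ·(23 - 28) - 32 ≡ 46. → (28, 46)
2B = (28, 46).
Finally 4A + 2B:
(38, 35) + (28, 46). λ = (46 - 35)/(28 - 38) ≡ 11/63 mod 73. 63⁻¹ ≡ 51 (mod 73), so λ ≡ 50.
  x = λ² - 38 - 28 = 2500 - 66 ≡ 25; y = λ·(38 - 25) - 35 ≡ 31. → (25, 31)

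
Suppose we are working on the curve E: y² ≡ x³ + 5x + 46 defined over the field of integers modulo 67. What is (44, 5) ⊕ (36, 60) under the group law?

(44, 5) + (36, 60). λ = (60 - 5)/(36 - 44) ≡ 55/59 mod 67. 59⁻¹ ≡ 25 (mod 67), so λ ≡ 35.
  x = λ² - 44 - 36 = 1225 - 80 ≡ 6; y = λ·(44 - 6) - 5 ≡ 52. → (6, 52)

(6, 52)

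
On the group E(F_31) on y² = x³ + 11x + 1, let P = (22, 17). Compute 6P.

Double-and-add on 6 = (110)₂. Start with P = (22, 17) for the leading 1-bit.
double: tangent at (22, 17): λ = (3·22² + 11)/(2·17) ≡ 6/3. 3⁻¹ ≡ 21 (mod 31), so λ ≡ 6·21 ≡ 2.
  x = λ² - 22 - 22 = 4 - 44 ≡ 22; y = λ·(22 - 22) - 17 ≡ 14. → (22, 14)
add P: (22, 14) + (22, 17): same x and y₁ ≡ -y₂, so the sum is O.
double: O + O = O (identity).

O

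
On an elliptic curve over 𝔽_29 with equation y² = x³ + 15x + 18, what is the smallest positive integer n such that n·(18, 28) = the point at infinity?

9

2P: tangent at (18, 28): λ = (3·18² + 15)/(2·28) ≡ 1/27. 27⁻¹ ≡ 14 (mod 29), so λ ≡ 1·14 ≡ 14.
  x = λ² - 18 - 18 = 196 - 36 ≡ 15; y = λ·(18 - 15) - 28 ≡ 14. → (15, 14)
3P: (15, 14) + (18, 28). λ = (28 - 14)/(18 - 15) ≡ 14/3 mod 29. 3⁻¹ ≡ 10 (mod 29), so λ ≡ 24.
  x = λ² - 15 - 18 = 576 - 33 ≡ 21; y = λ·(15 - 21) - 14 ≡ 16. → (21, 16)
4P: (21, 16) + (18, 28). λ = (28 - 16)/(18 - 21) ≡ 12/26 mod 29. 26⁻¹ ≡ 19 (mod 29), so λ ≡ 25.
  x = λ² - 21 - 18 = 625 - 39 ≡ 6; y = λ·(21 - 6) - 16 ≡ 11. → (6, 11)
5P: (6, 11) + (18, 28). λ = (28 - 11)/(18 - 6) ≡ 17/12 mod 29. 12⁻¹ ≡ 17 (mod 29), so λ ≡ 28.
  x = λ² - 6 - 18 = 784 - 24 ≡ 6; y = λ·(6 - 6) - 11 ≡ 18. → (6, 18)
6P: (6, 18) + (18, 28). λ = (28 - 18)/(18 - 6) ≡ 10/12 mod 29. 12⁻¹ ≡ 17 (mod 29) since 12·17 = 204 ≡ 1, so λ ≡ 25.
  x = λ² - 6 - 18 = 625 - 24 ≡ 21; y = λ·(6 - 21) - 18 ≡ 13. → (21, 13)
7P: (21, 13) + (18, 28). λ = (28 - 13)/(18 - 21) ≡ 15/26 mod 29. 26⁻¹ ≡ 19 (mod 29) since 26·19 = 494 ≡ 1, so λ ≡ 24.
  x = λ² - 21 - 18 = 576 - 39 ≡ 15; y = λ·(21 - 15) - 13 ≡ 15. → (15, 15)
8P: (15, 15) + (18, 28). λ = (28 - 15)/(18 - 15) ≡ 13/3 mod 29. 3⁻¹ ≡ 10 (mod 29) since 3·10 = 30 ≡ 1, so λ ≡ 14.
  x = λ² - 15 - 18 = 196 - 33 ≡ 18; y = λ·(15 - 18) - 15 ≡ 1. → (18, 1)
9P: (18, 1) + (18, 28): same x and y₁ ≡ -y₂, so the sum is the point at infinity.
9P = the point at infinity, so the order is 9.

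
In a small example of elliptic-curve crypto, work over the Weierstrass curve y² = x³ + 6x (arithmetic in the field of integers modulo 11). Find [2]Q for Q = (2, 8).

tangent at (2, 8): λ = (3·2² + 6)/(2·8) ≡ 7/5. 5⁻¹ ≡ 9 (mod 11), so λ ≡ 7·9 ≡ 8.
  x = λ² - 2 - 2 = 64 - 4 ≡ 5; y = λ·(2 - 5) - 8 ≡ 1. → (5, 1)

(5, 1)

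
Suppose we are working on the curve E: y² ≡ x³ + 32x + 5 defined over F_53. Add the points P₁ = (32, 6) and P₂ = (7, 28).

(32, 6) + (7, 28). λ = (28 - 6)/(7 - 32) ≡ 22/28 mod 53. 28⁻¹ ≡ 36 (mod 53) since 28·36 = 1008 ≡ 1, so λ ≡ 50.
  x = λ² - 32 - 7 = 2500 - 39 ≡ 23; y = λ·(32 - 23) - 6 ≡ 20. → (23, 20)

(23, 20)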